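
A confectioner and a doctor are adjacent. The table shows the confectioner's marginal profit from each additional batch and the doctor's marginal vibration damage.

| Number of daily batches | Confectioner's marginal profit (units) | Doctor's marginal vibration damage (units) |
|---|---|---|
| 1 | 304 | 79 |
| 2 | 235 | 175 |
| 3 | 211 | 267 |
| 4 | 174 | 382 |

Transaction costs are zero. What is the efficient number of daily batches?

Bargaining reaches the level where marginal profit last exceeds marginal vibration damage.
That holds through level 2 (235 ≥ 175) but not at 3 (211 < 267).

2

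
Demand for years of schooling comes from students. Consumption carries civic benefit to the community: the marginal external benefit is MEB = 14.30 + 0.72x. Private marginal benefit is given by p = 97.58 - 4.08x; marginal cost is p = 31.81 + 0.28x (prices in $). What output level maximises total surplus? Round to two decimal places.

x* = 22.00

Social marginal benefit = demand + MEB = 111.88 - 3.36x.
Set SMB = MC: 111.88 - 3.36x = 31.81 + 0.28x → x* = 21.9973.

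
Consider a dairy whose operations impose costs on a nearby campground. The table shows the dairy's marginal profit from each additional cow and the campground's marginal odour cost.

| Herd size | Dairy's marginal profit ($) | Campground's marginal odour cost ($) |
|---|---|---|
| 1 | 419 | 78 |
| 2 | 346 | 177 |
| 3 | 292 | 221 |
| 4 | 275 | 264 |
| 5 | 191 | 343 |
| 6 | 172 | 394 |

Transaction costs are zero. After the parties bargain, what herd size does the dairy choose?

4

Bargaining reaches the level where marginal profit last exceeds marginal odour cost.
That holds through level 4 (275 ≥ 264) but not at 5 (191 < 343).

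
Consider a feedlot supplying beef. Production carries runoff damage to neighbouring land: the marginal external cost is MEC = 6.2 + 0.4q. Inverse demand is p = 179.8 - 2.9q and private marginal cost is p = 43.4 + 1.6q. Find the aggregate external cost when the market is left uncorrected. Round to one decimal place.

371.7

Market equilibrium (private): 43.4 + 1.6q = 179.8 - 2.9q → q_m = 30.3111.
Total external cost = ∫₀^{q_m} (6.2 + 0.4q) dq = 6.2×30.3111 + ½×0.4×30.3111² = 371.6814.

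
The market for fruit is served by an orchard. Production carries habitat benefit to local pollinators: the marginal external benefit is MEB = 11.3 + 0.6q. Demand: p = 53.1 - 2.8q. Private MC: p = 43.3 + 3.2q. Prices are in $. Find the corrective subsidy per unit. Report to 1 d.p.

subsidy = $13.6 per unit

Social marginal cost = private MC − MEB = 32.0 + 2.6q.
Set SMC = demand: 32.0 + 2.6q = 53.1 - 2.8q → q* = 3.9074.
The Pigouvian subsidy equals MEB at q*: 11.3 + 0.6×3.9074 = 13.6444.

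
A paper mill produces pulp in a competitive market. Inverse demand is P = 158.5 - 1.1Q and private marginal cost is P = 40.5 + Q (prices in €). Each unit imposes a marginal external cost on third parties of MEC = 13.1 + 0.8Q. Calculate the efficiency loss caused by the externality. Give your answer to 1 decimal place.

DWL = €581.0

Market equilibrium (private): 40.5 + Q = 158.5 - 1.1Q → Q_m = 56.1905.
Social marginal cost = private MC + MEC = 53.6 + 1.8Q.
Set SMC = demand: 53.6 + 1.8Q = 158.5 - 1.1Q → Q* = 36.1724.
Between Q* and Q_m the wedge SMC − demand runs linearly from 0 to MEC(Q_m), so the loss is a triangle.
DWL = ½ × 20.0181 × 58.0524 = 581.0494.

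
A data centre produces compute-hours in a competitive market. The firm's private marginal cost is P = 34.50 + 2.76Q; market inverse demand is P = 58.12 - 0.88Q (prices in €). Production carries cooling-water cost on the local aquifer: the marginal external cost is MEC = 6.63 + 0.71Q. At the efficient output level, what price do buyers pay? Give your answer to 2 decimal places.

Social marginal cost = private MC + MEC = 41.13 + 3.47Q.
Set SMC = demand: 41.13 + 3.47Q = 58.12 - 0.88Q → Q* = 3.9057.
Consumer price on the demand curve at Q*: 58.12 − 0.88×3.9057 = 54.6830.

P = €54.68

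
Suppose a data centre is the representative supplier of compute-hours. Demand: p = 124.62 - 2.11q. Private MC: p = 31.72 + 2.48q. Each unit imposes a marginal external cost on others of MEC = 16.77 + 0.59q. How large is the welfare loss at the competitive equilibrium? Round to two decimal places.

Market equilibrium (private): 31.72 + 2.48q = 124.62 - 2.11q → q_m = 20.2397.
Social marginal cost = private MC + MEC = 48.49 + 3.07q.
Set SMC = demand: 48.49 + 3.07q = 124.62 - 2.11q → q* = 14.6969.
Height of the DWL triangle at q_m is SMC(q_m) − demand(q_m) = MEC(q_m) = 28.7114.
DWL = ½ × 5.5428 × 28.7114 = 79.5708.

DWL = 79.57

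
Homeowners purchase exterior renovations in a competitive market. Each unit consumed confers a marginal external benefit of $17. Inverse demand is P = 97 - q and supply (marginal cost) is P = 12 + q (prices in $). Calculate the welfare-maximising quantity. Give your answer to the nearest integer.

Social marginal benefit = demand + MEB = 114 - q.
Set SMB = MC: 114 - q = 12 + q → q* = 51.0000.

q* = 51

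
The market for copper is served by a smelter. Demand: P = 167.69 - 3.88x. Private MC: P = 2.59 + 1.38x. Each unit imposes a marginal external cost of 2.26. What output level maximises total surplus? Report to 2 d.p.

Social marginal cost = private MC + MEC = 4.85 + 1.38x.
Set SMC = demand: 4.85 + 1.38x = 167.69 - 3.88x → x* = 30.9582.

x* = 30.96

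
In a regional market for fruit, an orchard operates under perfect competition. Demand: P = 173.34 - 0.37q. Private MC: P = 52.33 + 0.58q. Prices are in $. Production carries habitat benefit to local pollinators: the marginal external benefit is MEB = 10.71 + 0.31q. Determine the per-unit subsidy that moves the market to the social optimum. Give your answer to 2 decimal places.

subsidy = $74.51 per unit

Social marginal cost = private MC − MEB = 41.62 + 0.27q.
Set SMC = demand: 41.62 + 0.27q = 173.34 - 0.37q → q* = 205.8125.
The Pigouvian subsidy equals MEB at q*: 10.71 + 0.31×205.8125 = 74.5119.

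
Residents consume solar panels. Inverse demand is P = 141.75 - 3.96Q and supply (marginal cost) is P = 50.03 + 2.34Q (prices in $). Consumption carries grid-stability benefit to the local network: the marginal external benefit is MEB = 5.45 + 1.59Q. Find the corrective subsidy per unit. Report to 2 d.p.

subsidy = $38.25 per unit

Social marginal benefit = demand + MEB = 147.20 - 2.37Q.
Set SMB = MC: 147.20 - 2.37Q = 50.03 + 2.34Q → Q* = 20.6306.
The Pigouvian subsidy equals MEB at Q*: 5.45 + 1.59×20.6306 = 38.2527.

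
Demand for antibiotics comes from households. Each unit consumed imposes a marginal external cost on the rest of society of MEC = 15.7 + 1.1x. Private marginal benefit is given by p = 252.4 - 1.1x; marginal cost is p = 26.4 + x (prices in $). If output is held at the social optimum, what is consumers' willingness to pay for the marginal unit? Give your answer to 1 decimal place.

P = $180.1

Social marginal benefit = demand − MEC = 236.7 - 2.2x.
Set SMB = MC: 236.7 - 2.2x = 26.4 + x → x* = 65.7188.
Consumer price on the demand curve at x*: 252.4 − 1.1×65.7188 = 180.1093.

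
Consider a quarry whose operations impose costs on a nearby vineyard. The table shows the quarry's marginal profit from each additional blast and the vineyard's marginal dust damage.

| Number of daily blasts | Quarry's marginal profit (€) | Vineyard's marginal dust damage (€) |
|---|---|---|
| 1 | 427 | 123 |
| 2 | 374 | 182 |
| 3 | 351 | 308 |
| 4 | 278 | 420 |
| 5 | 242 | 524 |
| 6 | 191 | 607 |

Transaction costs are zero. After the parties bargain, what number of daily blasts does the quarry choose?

Bargaining reaches the level where marginal profit last exceeds marginal dust damage.
That holds through level 3 (351 ≥ 308) but not at 4 (278 < 420).

3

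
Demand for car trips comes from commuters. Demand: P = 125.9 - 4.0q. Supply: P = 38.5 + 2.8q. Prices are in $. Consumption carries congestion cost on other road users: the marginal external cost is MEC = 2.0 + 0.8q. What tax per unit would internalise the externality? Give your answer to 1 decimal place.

Social marginal benefit = demand − MEC = 123.9 - 4.8q.
Set SMB = MC: 123.9 - 4.8q = 38.5 + 2.8q → q* = 11.2368.
The Pigouvian tax equals MEC at q*: 2.0 + 0.8×11.2368 = 10.9894.

tax = $11.0 per unit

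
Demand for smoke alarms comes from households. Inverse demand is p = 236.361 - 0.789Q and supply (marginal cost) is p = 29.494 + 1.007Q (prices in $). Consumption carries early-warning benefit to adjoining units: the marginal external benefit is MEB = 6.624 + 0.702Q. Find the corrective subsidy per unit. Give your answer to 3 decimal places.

subsidy = $143.617 per unit

Social marginal benefit = demand + MEB = 242.985 - 0.087Q.
Set SMB = MC: 242.985 - 0.087Q = 29.494 + 1.007Q → Q* = 195.1472.
The Pigouvian subsidy equals MEB at Q*: 6.624 + 0.702×195.1472 = 143.6173.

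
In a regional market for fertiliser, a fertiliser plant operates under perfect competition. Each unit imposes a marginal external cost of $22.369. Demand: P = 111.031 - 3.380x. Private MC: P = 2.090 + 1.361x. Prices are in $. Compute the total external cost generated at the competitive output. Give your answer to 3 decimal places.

Market equilibrium (private): 2.090 + 1.361x = 111.031 - 3.380x → x_m = 22.9785.
Total external cost = MEC × x_m = 22.369 × 22.9785 = 514.0061.

$514.006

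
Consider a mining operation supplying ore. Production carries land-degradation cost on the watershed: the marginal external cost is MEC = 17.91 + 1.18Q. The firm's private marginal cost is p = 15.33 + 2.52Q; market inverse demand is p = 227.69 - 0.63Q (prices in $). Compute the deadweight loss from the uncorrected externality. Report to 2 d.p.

Market equilibrium (private): 15.33 + 2.52Q = 227.69 - 0.63Q → Q_m = 67.4159.
Social marginal cost = private MC + MEC = 33.24 + 3.70Q.
Set SMC = demand: 33.24 + 3.70Q = 227.69 - 0.63Q → Q* = 44.9076.
Between Q* and Q_m the wedge SMC − demand runs linearly from 0 to MEC(Q_m), so the loss is a triangle.
DWL = ½ × 22.5083 × 97.4607 = 1096.8373.

DWL = $1096.84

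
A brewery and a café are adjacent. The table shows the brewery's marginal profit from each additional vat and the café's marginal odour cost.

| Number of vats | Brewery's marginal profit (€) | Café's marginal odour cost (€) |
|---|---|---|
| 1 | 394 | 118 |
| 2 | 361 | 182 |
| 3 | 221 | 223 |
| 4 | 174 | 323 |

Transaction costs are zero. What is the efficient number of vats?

2

Bargaining reaches the level where marginal profit last exceeds marginal odour cost.
That holds through level 2 (361 ≥ 182) but not at 3 (221 < 223).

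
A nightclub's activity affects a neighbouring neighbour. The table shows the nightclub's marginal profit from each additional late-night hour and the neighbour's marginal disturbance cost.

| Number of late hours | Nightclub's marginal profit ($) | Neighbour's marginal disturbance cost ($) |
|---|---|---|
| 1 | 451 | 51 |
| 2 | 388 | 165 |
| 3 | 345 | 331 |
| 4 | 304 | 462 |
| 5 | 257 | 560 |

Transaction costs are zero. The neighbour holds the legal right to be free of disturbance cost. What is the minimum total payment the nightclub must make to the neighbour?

Efficient level: marginal profit ≥ marginal disturbance cost through level 3, so k* = 3.
With the neighbour holding the right, the nightclub must at least compensate total damage at k*: 51 + 165 + 331 = 547.

$547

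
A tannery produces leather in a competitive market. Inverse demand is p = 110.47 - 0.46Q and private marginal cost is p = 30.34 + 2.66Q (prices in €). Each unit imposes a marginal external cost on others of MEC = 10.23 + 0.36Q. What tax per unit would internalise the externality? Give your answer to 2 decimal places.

tax = €17.46 per unit

Social marginal cost = private MC + MEC = 40.57 + 3.02Q.
Set SMC = demand: 40.57 + 3.02Q = 110.47 - 0.46Q → Q* = 20.0862.
The Pigouvian tax equals MEC at Q*: 10.23 + 0.36×20.0862 = 17.4610.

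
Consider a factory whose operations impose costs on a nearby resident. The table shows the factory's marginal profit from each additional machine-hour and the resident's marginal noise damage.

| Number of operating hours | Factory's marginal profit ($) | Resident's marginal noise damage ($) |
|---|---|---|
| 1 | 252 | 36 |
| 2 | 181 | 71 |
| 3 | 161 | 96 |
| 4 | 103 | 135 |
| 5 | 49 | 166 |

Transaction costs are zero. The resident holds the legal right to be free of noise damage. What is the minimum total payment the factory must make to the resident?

Efficient level: marginal profit ≥ marginal noise damage through level 3, so k* = 3.
With the resident holding the right, the factory must at least compensate total damage at k*: 36 + 71 + 96 = 203.

$203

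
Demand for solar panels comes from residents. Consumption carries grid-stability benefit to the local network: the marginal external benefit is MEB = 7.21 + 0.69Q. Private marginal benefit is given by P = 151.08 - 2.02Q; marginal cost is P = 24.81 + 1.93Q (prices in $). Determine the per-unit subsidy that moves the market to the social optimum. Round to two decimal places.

subsidy = $35.46 per unit

Social marginal benefit = demand + MEB = 158.29 - 1.33Q.
Set SMB = MC: 158.29 - 1.33Q = 24.81 + 1.93Q → Q* = 40.9448.
The Pigouvian subsidy equals MEB at Q*: 7.21 + 0.69×40.9448 = 35.4619.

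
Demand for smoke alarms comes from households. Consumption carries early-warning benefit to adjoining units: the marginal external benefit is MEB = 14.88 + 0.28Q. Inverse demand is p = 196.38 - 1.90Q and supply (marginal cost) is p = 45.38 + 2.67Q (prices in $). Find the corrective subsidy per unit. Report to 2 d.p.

subsidy = $25.71 per unit

Social marginal benefit = demand + MEB = 211.26 - 1.62Q.
Set SMB = MC: 211.26 - 1.62Q = 45.38 + 2.67Q → Q* = 38.6667.
The Pigouvian subsidy equals MEB at Q*: 14.88 + 0.28×38.6667 = 25.7067.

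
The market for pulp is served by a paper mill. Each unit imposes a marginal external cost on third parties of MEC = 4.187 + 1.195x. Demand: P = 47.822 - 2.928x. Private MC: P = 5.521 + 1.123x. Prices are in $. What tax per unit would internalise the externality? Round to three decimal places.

Social marginal cost = private MC + MEC = 9.708 + 2.318x.
Set SMC = demand: 9.708 + 2.318x = 47.822 - 2.928x → x* = 7.2653.
The Pigouvian tax equals MEC at x*: 4.187 + 1.195×7.2653 = 12.8690.

tax = $12.869 per unit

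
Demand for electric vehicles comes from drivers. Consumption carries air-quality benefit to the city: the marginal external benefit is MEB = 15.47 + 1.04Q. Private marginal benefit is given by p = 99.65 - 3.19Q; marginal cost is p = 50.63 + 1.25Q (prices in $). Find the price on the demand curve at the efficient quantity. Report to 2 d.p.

P = $39.14

Social marginal benefit = demand + MEB = 115.12 - 2.15Q.
Set SMB = MC: 115.12 - 2.15Q = 50.63 + 1.25Q → Q* = 18.9676.
Consumer price on the demand curve at Q*: 99.65 − 3.19×18.9676 = 39.1434.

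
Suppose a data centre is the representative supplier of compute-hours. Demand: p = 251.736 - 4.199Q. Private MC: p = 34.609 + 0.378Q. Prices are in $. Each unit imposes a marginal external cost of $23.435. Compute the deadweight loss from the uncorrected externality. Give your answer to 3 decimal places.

DWL = $59.996

Market equilibrium (private): 34.609 + 0.378Q = 251.736 - 4.199Q → Q_m = 47.4387.
Social marginal cost = private MC + MEC = 58.044 + 0.378Q.
Set SMC = demand: 58.044 + 0.378Q = 251.736 - 4.199Q → Q* = 42.3185.
The welfare-loss triangle has base |Q_m − Q*| and height MEC(Q_m) (the vertical gap between SMC and demand is zero at Q* and MEC at Q_m).
DWL = ½ × 5.1202 × 23.4350 = 59.9959.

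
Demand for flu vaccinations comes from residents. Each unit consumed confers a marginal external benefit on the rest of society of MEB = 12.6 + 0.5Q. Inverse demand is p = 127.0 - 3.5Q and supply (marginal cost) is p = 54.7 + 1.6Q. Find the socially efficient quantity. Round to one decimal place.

Social marginal benefit = demand + MEB = 139.6 - 3.0Q.
Set SMB = MC: 139.6 - 3.0Q = 54.7 + 1.6Q → Q* = 18.4565.

Q* = 18.5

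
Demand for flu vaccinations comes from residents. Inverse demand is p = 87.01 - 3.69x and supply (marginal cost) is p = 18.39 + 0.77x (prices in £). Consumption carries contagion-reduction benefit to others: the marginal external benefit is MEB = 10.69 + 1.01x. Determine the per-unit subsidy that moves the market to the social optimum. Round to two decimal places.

Social marginal benefit = demand + MEB = 97.70 - 2.68x.
Set SMB = MC: 97.70 - 2.68x = 18.39 + 0.77x → x* = 22.9884.
The Pigouvian subsidy equals MEB at x*: 10.69 + 1.01×22.9884 = 33.9083.

subsidy = £33.91 per unit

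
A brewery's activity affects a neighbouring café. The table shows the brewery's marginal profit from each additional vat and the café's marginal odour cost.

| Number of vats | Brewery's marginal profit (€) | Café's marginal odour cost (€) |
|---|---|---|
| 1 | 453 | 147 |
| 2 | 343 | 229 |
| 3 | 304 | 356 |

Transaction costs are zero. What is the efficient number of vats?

Bargaining reaches the level where marginal profit last exceeds marginal odour cost.
That holds through level 2 (343 ≥ 229) but not at 3 (304 < 356).

2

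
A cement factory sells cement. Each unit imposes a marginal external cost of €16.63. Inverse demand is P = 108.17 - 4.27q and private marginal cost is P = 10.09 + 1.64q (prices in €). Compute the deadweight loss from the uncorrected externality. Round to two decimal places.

DWL = €23.40

Market equilibrium (private): 10.09 + 1.64q = 108.17 - 4.27q → q_m = 16.5956.
Social marginal cost = private MC + MEC = 26.72 + 1.64q.
Set SMC = demand: 26.72 + 1.64q = 108.17 - 4.27q → q* = 13.7817.
Between q* and q_m the wedge SMC − demand runs linearly from 0 to MEC(q_m), so the loss is a triangle.
DWL = ½ × 2.8139 × 16.6300 = 23.3976.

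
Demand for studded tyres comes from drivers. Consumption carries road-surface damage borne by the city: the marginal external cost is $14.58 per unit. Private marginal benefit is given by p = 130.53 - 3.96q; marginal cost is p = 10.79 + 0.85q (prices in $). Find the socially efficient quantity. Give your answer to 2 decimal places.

Social marginal benefit = demand − MEC = 115.95 - 3.96q.
Set SMB = MC: 115.95 - 3.96q = 10.79 + 0.85q → q* = 21.8628.

q* = 21.86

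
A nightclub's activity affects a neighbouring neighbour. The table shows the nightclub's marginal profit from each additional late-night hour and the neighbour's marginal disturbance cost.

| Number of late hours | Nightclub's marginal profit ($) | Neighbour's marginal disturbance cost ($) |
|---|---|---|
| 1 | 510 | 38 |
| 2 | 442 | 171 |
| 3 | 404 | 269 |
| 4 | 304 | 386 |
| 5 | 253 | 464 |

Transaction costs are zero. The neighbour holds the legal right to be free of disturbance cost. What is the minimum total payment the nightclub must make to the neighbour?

Efficient level: marginal profit ≥ marginal disturbance cost through level 3, so k* = 3.
With the neighbour holding the right, the nightclub must at least compensate total damage at k*: 38 + 171 + 269 = 478.

$478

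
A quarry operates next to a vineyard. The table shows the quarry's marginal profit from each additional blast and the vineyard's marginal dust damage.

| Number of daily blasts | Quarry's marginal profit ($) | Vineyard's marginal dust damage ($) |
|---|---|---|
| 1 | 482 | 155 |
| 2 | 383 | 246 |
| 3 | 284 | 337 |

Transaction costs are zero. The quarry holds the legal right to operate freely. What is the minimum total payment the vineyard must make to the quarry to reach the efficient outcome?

$284

Left alone the quarry would choose level 3 (marginal profit stays positive).
Efficient level: k* = 2 (marginal profit ≥ marginal dust damage through 2).
The vineyard must at least cover the quarry's forgone profit from cutting 3→2: 284 = 284.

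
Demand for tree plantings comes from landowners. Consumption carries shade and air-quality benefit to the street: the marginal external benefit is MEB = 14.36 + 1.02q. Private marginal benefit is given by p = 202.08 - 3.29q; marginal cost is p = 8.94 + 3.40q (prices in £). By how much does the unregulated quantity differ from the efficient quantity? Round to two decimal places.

Market equilibrium (private): 8.94 + 3.40q = 202.08 - 3.29q → q_m = 28.8700.
Social marginal benefit = demand + MEB = 216.44 - 2.27q.
Set SMB = MC: 216.44 - 2.27q = 8.94 + 3.40q → q* = 36.5961.
Gap = |28.8700 − 36.5961| = 7.7261.

7.73 units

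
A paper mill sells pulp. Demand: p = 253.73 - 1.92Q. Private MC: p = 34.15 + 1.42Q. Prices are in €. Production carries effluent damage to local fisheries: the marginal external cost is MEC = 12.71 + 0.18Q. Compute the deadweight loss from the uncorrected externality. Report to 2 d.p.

Market equilibrium (private): 34.15 + 1.42Q = 253.73 - 1.92Q → Q_m = 65.7425.
Social marginal cost = private MC + MEC = 46.86 + 1.60Q.
Set SMC = demand: 46.86 + 1.60Q = 253.73 - 1.92Q → Q* = 58.7699.
Between Q* and Q_m the wedge SMC − demand runs linearly from 0 to MEC(Q_m), so the loss is a triangle.
DWL = ½ × 6.9726 × 24.5437 = 85.5667.

DWL = €85.57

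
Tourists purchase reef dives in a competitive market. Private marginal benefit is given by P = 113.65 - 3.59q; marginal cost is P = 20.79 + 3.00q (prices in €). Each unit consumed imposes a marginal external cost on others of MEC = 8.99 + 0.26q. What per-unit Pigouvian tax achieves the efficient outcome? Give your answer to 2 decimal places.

tax = €12.17 per unit

Social marginal benefit = demand − MEC = 104.66 - 3.85q.
Set SMB = MC: 104.66 - 3.85q = 20.79 + 3.00q → q* = 12.2438.
The Pigouvian tax equals MEC at q*: 8.99 + 0.26×12.2438 = 12.1734.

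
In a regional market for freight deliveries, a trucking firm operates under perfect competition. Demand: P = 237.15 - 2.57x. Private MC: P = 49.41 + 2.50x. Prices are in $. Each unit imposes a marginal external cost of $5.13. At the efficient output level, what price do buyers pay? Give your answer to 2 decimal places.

P = $144.58

Social marginal cost = private MC + MEC = 54.54 + 2.50x.
Set SMC = demand: 54.54 + 2.50x = 237.15 - 2.57x → x* = 36.0178.
Consumer price on the demand curve at x*: 237.15 − 2.57×36.0178 = 144.5843.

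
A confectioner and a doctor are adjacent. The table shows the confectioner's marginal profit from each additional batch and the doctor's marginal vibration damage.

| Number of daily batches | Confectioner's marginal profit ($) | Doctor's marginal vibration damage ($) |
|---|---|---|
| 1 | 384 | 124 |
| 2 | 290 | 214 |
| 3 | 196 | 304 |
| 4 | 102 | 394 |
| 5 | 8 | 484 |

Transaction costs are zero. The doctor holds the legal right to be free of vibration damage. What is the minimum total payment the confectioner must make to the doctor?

Efficient level: marginal profit ≥ marginal vibration damage through level 2, so k* = 2.
With the doctor holding the right, the confectioner must at least compensate total damage at k*: 124 + 214 = 338.

$338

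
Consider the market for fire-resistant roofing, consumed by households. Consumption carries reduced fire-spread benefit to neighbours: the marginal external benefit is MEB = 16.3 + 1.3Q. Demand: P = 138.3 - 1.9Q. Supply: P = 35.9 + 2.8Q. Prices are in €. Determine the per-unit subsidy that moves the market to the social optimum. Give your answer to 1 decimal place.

subsidy = €61.7 per unit

Social marginal benefit = demand + MEB = 154.6 - 0.6Q.
Set SMB = MC: 154.6 - 0.6Q = 35.9 + 2.8Q → Q* = 34.9118.
The Pigouvian subsidy equals MEB at Q*: 16.3 + 1.3×34.9118 = 61.6853.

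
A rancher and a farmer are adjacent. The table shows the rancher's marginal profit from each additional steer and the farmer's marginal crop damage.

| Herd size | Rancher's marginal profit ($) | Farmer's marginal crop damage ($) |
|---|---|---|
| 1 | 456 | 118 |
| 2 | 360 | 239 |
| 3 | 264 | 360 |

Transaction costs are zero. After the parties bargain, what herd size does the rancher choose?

Bargaining reaches the level where marginal profit last exceeds marginal crop damage.
That holds through level 2 (360 ≥ 239) but not at 3 (264 < 360).

2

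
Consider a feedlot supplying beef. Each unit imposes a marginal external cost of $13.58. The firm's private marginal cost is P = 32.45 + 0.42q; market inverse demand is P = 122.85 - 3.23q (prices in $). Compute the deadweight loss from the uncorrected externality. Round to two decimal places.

Market equilibrium (private): 32.45 + 0.42q = 122.85 - 3.23q → q_m = 24.7671.
Social marginal cost = private MC + MEC = 46.03 + 0.42q.
Set SMC = demand: 46.03 + 0.42q = 122.85 - 3.23q → q* = 21.0466.
Height of the DWL triangle at q_m is SMC(q_m) − demand(q_m) = MEC(q_m) = 13.5800.
DWL = ½ × 3.7205 × 13.5800 = 25.2622.

DWL = $25.26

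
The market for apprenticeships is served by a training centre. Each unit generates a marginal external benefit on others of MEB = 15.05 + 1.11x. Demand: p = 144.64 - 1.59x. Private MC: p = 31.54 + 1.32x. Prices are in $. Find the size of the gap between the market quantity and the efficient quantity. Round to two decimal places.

32.33 units

Market equilibrium (private): 31.54 + 1.32x = 144.64 - 1.59x → x_m = 38.8660.
Social marginal cost = private MC − MEB = 16.49 + 0.21x.
Set SMC = demand: 16.49 + 0.21x = 144.64 - 1.59x → x* = 71.1944.
Gap = |38.8660 − 71.1944| = 32.3284.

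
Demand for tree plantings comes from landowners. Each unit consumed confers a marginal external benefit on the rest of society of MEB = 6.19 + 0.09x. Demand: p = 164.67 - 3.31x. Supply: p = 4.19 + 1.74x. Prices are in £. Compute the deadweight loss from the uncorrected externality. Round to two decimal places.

DWL = £8.26

Market equilibrium (private): 4.19 + 1.74x = 164.67 - 3.31x → x_m = 31.7782.
Social marginal benefit = demand + MEB = 170.86 - 3.22x.
Set SMB = MC: 170.86 - 3.22x = 4.19 + 1.74x → x* = 33.6028.
The welfare-loss triangle has base |x_m − x*| and height MEB(x_m) (the vertical gap between SMB and MC is zero at x* and MEB at x_m).
DWL = ½ × 1.8246 × 9.0500 = 8.2563.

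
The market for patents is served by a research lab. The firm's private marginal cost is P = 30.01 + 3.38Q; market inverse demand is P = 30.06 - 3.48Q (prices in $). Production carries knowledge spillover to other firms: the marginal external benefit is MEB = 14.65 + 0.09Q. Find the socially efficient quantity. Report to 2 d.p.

Q* = 2.17

Social marginal cost = private MC − MEB = 15.36 + 3.29Q.
Set SMC = demand: 15.36 + 3.29Q = 30.06 - 3.48Q → Q* = 2.1713.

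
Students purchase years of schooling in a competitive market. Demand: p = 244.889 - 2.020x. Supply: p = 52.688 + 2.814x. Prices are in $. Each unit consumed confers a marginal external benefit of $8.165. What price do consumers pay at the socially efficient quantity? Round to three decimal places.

P = $161.161

Social marginal benefit = demand + MEB = 253.054 - 2.020x.
Set SMB = MC: 253.054 - 2.020x = 52.688 + 2.814x → x* = 41.4493.
Consumer price on the demand curve at x*: 244.889 − 2.020×41.4493 = 161.1614.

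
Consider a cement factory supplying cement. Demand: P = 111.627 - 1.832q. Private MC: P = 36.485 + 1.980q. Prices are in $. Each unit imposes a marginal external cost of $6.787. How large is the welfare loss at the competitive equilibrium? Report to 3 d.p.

Market equilibrium (private): 36.485 + 1.980q = 111.627 - 1.832q → q_m = 19.7120.
Social marginal cost = private MC + MEC = 43.272 + 1.980q.
Set SMC = demand: 43.272 + 1.980q = 111.627 - 1.832q → q* = 17.9315.
Height of the DWL triangle at q_m is SMC(q_m) − demand(q_m) = MEC(q_m) = 6.7870.
DWL = ½ × 1.7805 × 6.7870 = 6.0421.

DWL = $6.042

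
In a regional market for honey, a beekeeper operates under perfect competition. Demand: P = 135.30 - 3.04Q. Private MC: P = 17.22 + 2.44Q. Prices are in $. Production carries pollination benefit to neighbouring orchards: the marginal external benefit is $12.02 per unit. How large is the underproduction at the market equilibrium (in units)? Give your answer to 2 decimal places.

2.19 units

Market equilibrium (private): 17.22 + 2.44Q = 135.30 - 3.04Q → Q_m = 21.5474.
Social marginal cost = private MC − MEB = 5.20 + 2.44Q.
Set SMC = demand: 5.20 + 2.44Q = 135.30 - 3.04Q → Q* = 23.7409.
Gap = |21.5474 − 23.7409| = 2.1935.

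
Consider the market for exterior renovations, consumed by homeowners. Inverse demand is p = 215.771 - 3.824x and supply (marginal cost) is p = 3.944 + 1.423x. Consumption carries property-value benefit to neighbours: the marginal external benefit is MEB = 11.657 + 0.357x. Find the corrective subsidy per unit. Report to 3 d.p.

Social marginal benefit = demand + MEB = 227.428 - 3.467x.
Set SMB = MC: 227.428 - 3.467x = 3.944 + 1.423x → x* = 45.7022.
The Pigouvian subsidy equals MEB at x*: 11.657 + 0.357×45.7022 = 27.9727.

subsidy = 27.973 per unit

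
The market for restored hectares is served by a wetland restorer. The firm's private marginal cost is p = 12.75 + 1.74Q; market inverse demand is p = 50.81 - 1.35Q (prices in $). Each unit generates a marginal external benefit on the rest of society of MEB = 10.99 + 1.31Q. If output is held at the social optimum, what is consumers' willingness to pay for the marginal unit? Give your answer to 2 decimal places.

P = $13.61

Social marginal cost = private MC − MEB = 1.76 + 0.43Q.
Set SMC = demand: 1.76 + 0.43Q = 50.81 - 1.35Q → Q* = 27.5562.
Consumer price on the demand curve at Q*: 50.81 − 1.35×27.5562 = 13.6091.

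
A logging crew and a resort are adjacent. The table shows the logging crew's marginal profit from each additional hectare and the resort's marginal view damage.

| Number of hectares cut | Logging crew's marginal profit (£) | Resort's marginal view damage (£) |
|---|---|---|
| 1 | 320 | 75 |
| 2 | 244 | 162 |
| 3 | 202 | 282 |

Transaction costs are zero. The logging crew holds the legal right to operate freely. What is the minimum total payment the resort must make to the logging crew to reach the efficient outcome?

£202

Left alone the logging crew would choose level 3 (marginal profit stays positive).
Efficient level: k* = 2 (marginal profit ≥ marginal view damage through 2).
The resort must at least cover the logging crew's forgone profit from cutting 3→2: 202 = 202.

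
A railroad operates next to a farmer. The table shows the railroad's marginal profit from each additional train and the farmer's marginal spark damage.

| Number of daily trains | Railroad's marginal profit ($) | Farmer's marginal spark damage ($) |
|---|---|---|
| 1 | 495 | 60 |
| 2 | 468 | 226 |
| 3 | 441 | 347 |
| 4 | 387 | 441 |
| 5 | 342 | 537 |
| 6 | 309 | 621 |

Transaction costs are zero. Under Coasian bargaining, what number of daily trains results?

Bargaining reaches the level where marginal profit last exceeds marginal spark damage.
That holds through level 3 (441 ≥ 347) but not at 4 (387 < 441).

3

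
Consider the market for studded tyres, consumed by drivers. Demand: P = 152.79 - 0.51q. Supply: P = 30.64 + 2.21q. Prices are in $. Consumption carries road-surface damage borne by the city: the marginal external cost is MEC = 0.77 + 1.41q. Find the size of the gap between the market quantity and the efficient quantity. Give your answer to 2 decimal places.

Market equilibrium (private): 30.64 + 2.21q = 152.79 - 0.51q → q_m = 44.9081.
Social marginal benefit = demand − MEC = 152.02 - 1.92q.
Set SMB = MC: 152.02 - 1.92q = 30.64 + 2.21q → q* = 29.3898.
Gap = |44.9081 − 29.3898| = 15.5183.

15.52 units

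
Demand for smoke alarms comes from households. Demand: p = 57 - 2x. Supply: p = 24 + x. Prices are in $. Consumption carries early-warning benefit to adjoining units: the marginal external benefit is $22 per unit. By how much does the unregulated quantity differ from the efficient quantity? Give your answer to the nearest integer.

Market equilibrium (private): 24 + x = 57 - 2x → x_m = 11.0000.
Social marginal benefit = demand + MEB = 79 - 2x.
Set SMB = MC: 79 - 2x = 24 + x → x* = 18.3333.
Gap = |11.0000 − 18.3333| = 7.3333.

7 units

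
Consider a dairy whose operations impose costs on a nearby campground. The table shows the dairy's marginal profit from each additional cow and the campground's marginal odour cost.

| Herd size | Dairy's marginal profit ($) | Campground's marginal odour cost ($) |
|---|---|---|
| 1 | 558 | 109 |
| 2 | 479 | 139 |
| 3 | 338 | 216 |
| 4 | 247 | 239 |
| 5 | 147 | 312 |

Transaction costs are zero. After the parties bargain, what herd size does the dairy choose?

4

Bargaining reaches the level where marginal profit last exceeds marginal odour cost.
That holds through level 4 (247 ≥ 239) but not at 5 (147 < 312).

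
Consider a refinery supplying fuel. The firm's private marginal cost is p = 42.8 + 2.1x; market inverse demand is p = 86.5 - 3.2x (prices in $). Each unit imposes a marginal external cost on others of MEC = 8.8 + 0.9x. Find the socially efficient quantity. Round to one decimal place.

Social marginal cost = private MC + MEC = 51.6 + 3.0x.
Set SMC = demand: 51.6 + 3.0x = 86.5 - 3.2x → x* = 5.6290.

x* = 5.6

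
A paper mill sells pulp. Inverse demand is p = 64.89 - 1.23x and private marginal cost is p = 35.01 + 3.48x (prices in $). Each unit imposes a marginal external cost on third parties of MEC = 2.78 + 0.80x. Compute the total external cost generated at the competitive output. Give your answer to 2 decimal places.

Market equilibrium (private): 35.01 + 3.48x = 64.89 - 1.23x → x_m = 6.3439.
Total external cost = ∫₀^{x_m} (2.78 + 0.80x) dx = 2.78×6.3439 + ½×0.80×6.3439² = 33.7341.

$33.73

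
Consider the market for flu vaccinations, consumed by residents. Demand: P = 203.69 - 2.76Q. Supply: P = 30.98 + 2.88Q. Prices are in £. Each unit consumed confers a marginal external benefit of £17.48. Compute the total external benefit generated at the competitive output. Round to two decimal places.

Market equilibrium (private): 30.98 + 2.88Q = 203.69 - 2.76Q → Q_m = 30.6223.
Total external benefit = MEB × Q_m = 17.48 × 30.6223 = 535.2778.

£535.28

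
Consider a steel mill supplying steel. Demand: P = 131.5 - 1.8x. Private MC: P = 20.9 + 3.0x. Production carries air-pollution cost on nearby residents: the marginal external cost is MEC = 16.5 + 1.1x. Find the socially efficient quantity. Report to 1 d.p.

Social marginal cost = private MC + MEC = 37.4 + 4.1x.
Set SMC = demand: 37.4 + 4.1x = 131.5 - 1.8x → x* = 15.9492.

x* = 15.9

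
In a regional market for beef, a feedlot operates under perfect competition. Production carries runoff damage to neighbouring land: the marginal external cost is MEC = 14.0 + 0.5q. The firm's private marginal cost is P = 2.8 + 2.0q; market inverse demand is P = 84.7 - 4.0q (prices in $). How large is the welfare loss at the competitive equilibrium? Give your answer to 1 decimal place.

DWL = $33.4

Market equilibrium (private): 2.8 + 2.0q = 84.7 - 4.0q → q_m = 13.6500.
Social marginal cost = private MC + MEC = 16.8 + 2.5q.
Set SMC = demand: 16.8 + 2.5q = 84.7 - 4.0q → q* = 10.4462.
The loss is the area between SMC and demand from q* to q_m; with linear curves that's a triangle of height MEC(q_m).
DWL = ½ × 3.2038 × 20.8250 = 33.3596.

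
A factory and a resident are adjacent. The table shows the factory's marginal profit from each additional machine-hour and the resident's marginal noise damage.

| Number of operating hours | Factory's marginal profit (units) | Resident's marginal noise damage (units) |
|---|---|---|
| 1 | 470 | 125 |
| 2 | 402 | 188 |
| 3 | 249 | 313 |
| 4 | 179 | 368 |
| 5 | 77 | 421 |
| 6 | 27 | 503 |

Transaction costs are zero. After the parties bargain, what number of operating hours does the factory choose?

Bargaining reaches the level where marginal profit last exceeds marginal noise damage.
That holds through level 2 (402 ≥ 188) but not at 3 (249 < 313).

2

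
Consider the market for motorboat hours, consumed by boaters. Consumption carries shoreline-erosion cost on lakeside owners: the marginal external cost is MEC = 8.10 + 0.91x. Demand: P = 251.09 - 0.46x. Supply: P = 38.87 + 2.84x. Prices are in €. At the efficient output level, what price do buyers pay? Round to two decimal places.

P = €228.79

Social marginal benefit = demand − MEC = 242.99 - 1.37x.
Set SMB = MC: 242.99 - 1.37x = 38.87 + 2.84x → x* = 48.4846.
Consumer price on the demand curve at x*: 251.09 − 0.46×48.4846 = 228.7871.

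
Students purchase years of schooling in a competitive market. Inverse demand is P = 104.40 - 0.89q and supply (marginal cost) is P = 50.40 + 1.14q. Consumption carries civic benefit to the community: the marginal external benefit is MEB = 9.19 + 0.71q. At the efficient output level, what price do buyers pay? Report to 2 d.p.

Social marginal benefit = demand + MEB = 113.59 - 0.18q.
Set SMB = MC: 113.59 - 0.18q = 50.40 + 1.14q → q* = 47.8712.
Consumer price on the demand curve at q*: 104.40 − 0.89×47.8712 = 61.7946.

P = 61.79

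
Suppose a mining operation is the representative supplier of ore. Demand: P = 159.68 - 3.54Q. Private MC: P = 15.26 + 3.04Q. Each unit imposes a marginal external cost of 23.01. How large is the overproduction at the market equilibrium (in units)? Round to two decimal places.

Market equilibrium (private): 15.26 + 3.04Q = 159.68 - 3.54Q → Q_m = 21.9483.
Social marginal cost = private MC + MEC = 38.27 + 3.04Q.
Set SMC = demand: 38.27 + 3.04Q = 159.68 - 3.54Q → Q* = 18.4514.
Gap = |21.9483 − 18.4514| = 3.4969.

3.50 units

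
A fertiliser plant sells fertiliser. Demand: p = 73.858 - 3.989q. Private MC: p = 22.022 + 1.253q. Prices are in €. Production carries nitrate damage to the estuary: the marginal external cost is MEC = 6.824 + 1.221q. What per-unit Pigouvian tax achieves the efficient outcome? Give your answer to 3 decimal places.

Social marginal cost = private MC + MEC = 28.846 + 2.474q.
Set SMC = demand: 28.846 + 2.474q = 73.858 - 3.989q → q* = 6.9646.
The Pigouvian tax equals MEC at q*: 6.824 + 1.221×6.9646 = 15.3278.

tax = €15.328 per unit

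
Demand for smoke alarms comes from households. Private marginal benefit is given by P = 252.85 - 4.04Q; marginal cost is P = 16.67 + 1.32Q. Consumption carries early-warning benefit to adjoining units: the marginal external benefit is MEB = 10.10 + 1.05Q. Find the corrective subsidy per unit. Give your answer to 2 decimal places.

subsidy = 70.10 per unit

Social marginal benefit = demand + MEB = 262.95 - 2.99Q.
Set SMB = MC: 262.95 - 2.99Q = 16.67 + 1.32Q → Q* = 57.1415.
The Pigouvian subsidy equals MEB at Q*: 10.10 + 1.05×57.1415 = 70.0986.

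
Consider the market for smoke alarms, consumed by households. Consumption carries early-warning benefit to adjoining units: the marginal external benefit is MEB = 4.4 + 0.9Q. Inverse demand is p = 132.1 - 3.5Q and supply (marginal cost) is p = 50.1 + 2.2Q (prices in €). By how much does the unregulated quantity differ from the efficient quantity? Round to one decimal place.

3.6 units

Market equilibrium (private): 50.1 + 2.2Q = 132.1 - 3.5Q → Q_m = 14.3860.
Social marginal benefit = demand + MEB = 136.5 - 2.6Q.
Set SMB = MC: 136.5 - 2.6Q = 50.1 + 2.2Q → Q* = 18.0000.
Gap = |14.3860 − 18.0000| = 3.6140.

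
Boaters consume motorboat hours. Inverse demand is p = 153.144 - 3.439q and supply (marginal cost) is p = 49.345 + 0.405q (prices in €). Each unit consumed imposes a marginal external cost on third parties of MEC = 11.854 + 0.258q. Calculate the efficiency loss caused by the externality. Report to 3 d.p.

DWL = €43.177

Market equilibrium (private): 49.345 + 0.405q = 153.144 - 3.439q → q_m = 27.0029.
Social marginal benefit = demand − MEC = 141.290 - 3.697q.
Set SMB = MC: 141.290 - 3.697q = 49.345 + 0.405q → q* = 22.4147.
Between q* and q_m the wedge MC − SMB runs linearly from 0 to MEC(q_m), so the loss is a triangle.
DWL = ½ × 4.5882 × 18.8207 = 43.1766.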